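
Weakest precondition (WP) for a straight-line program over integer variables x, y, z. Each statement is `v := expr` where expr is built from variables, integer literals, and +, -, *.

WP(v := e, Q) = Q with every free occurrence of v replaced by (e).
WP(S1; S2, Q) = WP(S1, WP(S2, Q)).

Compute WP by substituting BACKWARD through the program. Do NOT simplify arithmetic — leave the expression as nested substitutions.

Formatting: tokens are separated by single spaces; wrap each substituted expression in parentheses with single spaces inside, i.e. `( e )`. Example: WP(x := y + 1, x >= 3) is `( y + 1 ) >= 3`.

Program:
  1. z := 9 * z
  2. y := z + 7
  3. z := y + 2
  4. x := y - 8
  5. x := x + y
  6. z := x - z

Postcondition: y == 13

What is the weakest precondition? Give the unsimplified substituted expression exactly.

post: y == 13
stmt 6: z := x - z  -- replace 0 occurrence(s) of z with (x - z)
  => y == 13
stmt 5: x := x + y  -- replace 0 occurrence(s) of x with (x + y)
  => y == 13
stmt 4: x := y - 8  -- replace 0 occurrence(s) of x with (y - 8)
  => y == 13
stmt 3: z := y + 2  -- replace 0 occurrence(s) of z with (y + 2)
  => y == 13
stmt 2: y := z + 7  -- replace 1 occurrence(s) of y with (z + 7)
  => ( z + 7 ) == 13
stmt 1: z := 9 * z  -- replace 1 occurrence(s) of z with (9 * z)
  => ( ( 9 * z ) + 7 ) == 13

Answer: ( ( 9 * z ) + 7 ) == 13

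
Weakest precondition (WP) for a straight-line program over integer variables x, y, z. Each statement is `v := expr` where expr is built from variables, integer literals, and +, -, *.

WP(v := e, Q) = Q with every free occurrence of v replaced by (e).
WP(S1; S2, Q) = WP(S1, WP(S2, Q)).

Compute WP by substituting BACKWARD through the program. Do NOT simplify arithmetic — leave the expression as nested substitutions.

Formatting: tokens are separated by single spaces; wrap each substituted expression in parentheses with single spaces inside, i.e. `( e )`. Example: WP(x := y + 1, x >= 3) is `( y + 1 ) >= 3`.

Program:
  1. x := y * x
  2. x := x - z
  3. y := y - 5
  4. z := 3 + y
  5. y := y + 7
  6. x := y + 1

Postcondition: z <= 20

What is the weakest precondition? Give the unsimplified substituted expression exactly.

Answer: ( 3 + ( y - 5 ) ) <= 20

Derivation:
post: z <= 20
stmt 6: x := y + 1  -- replace 0 occurrence(s) of x with (y + 1)
  => z <= 20
stmt 5: y := y + 7  -- replace 0 occurrence(s) of y with (y + 7)
  => z <= 20
stmt 4: z := 3 + y  -- replace 1 occurrence(s) of z with (3 + y)
  => ( 3 + y ) <= 20
stmt 3: y := y - 5  -- replace 1 occurrence(s) of y with (y - 5)
  => ( 3 + ( y - 5 ) ) <= 20
stmt 2: x := x - z  -- replace 0 occurrence(s) of x with (x - z)
  => ( 3 + ( y - 5 ) ) <= 20
stmt 1: x := y * x  -- replace 0 occurrence(s) of x with (y * x)
  => ( 3 + ( y - 5 ) ) <= 20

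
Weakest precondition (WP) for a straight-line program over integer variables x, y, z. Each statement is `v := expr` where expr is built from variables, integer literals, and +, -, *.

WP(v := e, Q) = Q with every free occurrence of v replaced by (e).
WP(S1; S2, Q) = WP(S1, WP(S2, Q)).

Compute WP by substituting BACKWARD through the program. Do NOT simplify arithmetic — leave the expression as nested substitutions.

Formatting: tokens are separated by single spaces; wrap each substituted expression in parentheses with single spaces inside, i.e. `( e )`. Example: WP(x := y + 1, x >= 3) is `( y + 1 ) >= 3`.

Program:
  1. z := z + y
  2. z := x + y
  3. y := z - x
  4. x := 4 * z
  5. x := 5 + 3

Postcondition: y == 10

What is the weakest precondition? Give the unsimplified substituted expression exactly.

Answer: ( ( x + y ) - x ) == 10

Derivation:
post: y == 10
stmt 5: x := 5 + 3  -- replace 0 occurrence(s) of x with (5 + 3)
  => y == 10
stmt 4: x := 4 * z  -- replace 0 occurrence(s) of x with (4 * z)
  => y == 10
stmt 3: y := z - x  -- replace 1 occurrence(s) of y with (z - x)
  => ( z - x ) == 10
stmt 2: z := x + y  -- replace 1 occurrence(s) of z with (x + y)
  => ( ( x + y ) - x ) == 10
stmt 1: z := z + y  -- replace 0 occurrence(s) of z with (z + y)
  => ( ( x + y ) - x ) == 10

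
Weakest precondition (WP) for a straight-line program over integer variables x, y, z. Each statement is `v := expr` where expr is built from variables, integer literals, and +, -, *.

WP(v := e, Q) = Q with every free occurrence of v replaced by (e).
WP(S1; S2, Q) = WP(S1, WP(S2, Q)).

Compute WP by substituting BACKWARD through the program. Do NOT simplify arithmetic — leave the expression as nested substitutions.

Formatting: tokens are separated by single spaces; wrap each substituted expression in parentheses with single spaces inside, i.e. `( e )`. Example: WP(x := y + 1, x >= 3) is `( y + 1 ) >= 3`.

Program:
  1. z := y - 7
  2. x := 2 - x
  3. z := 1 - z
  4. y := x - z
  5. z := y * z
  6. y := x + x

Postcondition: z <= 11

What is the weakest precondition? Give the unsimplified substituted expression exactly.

post: z <= 11
stmt 6: y := x + x  -- replace 0 occurrence(s) of y with (x + x)
  => z <= 11
stmt 5: z := y * z  -- replace 1 occurrence(s) of z with (y * z)
  => ( y * z ) <= 11
stmt 4: y := x - z  -- replace 1 occurrence(s) of y with (x - z)
  => ( ( x - z ) * z ) <= 11
stmt 3: z := 1 - z  -- replace 2 occurrence(s) of z with (1 - z)
  => ( ( x - ( 1 - z ) ) * ( 1 - z ) ) <= 11
stmt 2: x := 2 - x  -- replace 1 occurrence(s) of x with (2 - x)
  => ( ( ( 2 - x ) - ( 1 - z ) ) * ( 1 - z ) ) <= 11
stmt 1: z := y - 7  -- replace 2 occurrence(s) of z with (y - 7)
  => ( ( ( 2 - x ) - ( 1 - ( y - 7 ) ) ) * ( 1 - ( y - 7 ) ) ) <= 11

Answer: ( ( ( 2 - x ) - ( 1 - ( y - 7 ) ) ) * ( 1 - ( y - 7 ) ) ) <= 11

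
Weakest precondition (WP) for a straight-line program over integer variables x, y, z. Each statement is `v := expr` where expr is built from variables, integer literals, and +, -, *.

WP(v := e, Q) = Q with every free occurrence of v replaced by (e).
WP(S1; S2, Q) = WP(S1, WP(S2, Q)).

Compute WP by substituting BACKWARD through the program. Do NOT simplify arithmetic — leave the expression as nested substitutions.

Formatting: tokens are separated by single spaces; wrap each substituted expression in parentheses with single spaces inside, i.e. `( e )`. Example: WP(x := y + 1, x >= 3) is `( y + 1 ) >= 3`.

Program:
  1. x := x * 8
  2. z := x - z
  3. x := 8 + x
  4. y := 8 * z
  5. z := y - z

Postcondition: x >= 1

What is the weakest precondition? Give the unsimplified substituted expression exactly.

post: x >= 1
stmt 5: z := y - z  -- replace 0 occurrence(s) of z with (y - z)
  => x >= 1
stmt 4: y := 8 * z  -- replace 0 occurrence(s) of y with (8 * z)
  => x >= 1
stmt 3: x := 8 + x  -- replace 1 occurrence(s) of x with (8 + x)
  => ( 8 + x ) >= 1
stmt 2: z := x - z  -- replace 0 occurrence(s) of z with (x - z)
  => ( 8 + x ) >= 1
stmt 1: x := x * 8  -- replace 1 occurrence(s) of x with (x * 8)
  => ( 8 + ( x * 8 ) ) >= 1

Answer: ( 8 + ( x * 8 ) ) >= 1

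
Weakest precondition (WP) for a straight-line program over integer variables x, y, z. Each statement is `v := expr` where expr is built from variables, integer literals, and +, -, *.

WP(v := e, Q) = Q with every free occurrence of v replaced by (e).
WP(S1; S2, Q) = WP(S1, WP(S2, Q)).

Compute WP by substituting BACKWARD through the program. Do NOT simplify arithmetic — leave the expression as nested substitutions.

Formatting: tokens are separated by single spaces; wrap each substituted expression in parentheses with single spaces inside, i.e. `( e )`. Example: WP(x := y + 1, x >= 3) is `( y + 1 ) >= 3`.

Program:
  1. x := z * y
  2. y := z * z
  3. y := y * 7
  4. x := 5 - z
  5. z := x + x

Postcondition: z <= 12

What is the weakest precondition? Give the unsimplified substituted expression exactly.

post: z <= 12
stmt 5: z := x + x  -- replace 1 occurrence(s) of z with (x + x)
  => ( x + x ) <= 12
stmt 4: x := 5 - z  -- replace 2 occurrence(s) of x with (5 - z)
  => ( ( 5 - z ) + ( 5 - z ) ) <= 12
stmt 3: y := y * 7  -- replace 0 occurrence(s) of y with (y * 7)
  => ( ( 5 - z ) + ( 5 - z ) ) <= 12
stmt 2: y := z * z  -- replace 0 occurrence(s) of y with (z * z)
  => ( ( 5 - z ) + ( 5 - z ) ) <= 12
stmt 1: x := z * y  -- replace 0 occurrence(s) of x with (z * y)
  => ( ( 5 - z ) + ( 5 - z ) ) <= 12

Answer: ( ( 5 - z ) + ( 5 - z ) ) <= 12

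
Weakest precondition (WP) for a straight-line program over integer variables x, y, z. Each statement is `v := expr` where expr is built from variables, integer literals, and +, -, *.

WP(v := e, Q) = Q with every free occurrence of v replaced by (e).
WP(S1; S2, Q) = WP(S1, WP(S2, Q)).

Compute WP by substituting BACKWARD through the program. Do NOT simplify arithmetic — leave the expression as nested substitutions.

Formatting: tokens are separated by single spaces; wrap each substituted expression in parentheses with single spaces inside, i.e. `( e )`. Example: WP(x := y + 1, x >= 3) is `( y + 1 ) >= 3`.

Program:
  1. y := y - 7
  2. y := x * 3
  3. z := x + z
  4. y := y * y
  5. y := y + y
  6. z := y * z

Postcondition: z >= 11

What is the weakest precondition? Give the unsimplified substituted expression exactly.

Answer: ( ( ( ( x * 3 ) * ( x * 3 ) ) + ( ( x * 3 ) * ( x * 3 ) ) ) * ( x + z ) ) >= 11

Derivation:
post: z >= 11
stmt 6: z := y * z  -- replace 1 occurrence(s) of z with (y * z)
  => ( y * z ) >= 11
stmt 5: y := y + y  -- replace 1 occurrence(s) of y with (y + y)
  => ( ( y + y ) * z ) >= 11
stmt 4: y := y * y  -- replace 2 occurrence(s) of y with (y * y)
  => ( ( ( y * y ) + ( y * y ) ) * z ) >= 11
stmt 3: z := x + z  -- replace 1 occurrence(s) of z with (x + z)
  => ( ( ( y * y ) + ( y * y ) ) * ( x + z ) ) >= 11
stmt 2: y := x * 3  -- replace 4 occurrence(s) of y with (x * 3)
  => ( ( ( ( x * 3 ) * ( x * 3 ) ) + ( ( x * 3 ) * ( x * 3 ) ) ) * ( x + z ) ) >= 11
stmt 1: y := y - 7  -- replace 0 occurrence(s) of y with (y - 7)
  => ( ( ( ( x * 3 ) * ( x * 3 ) ) + ( ( x * 3 ) * ( x * 3 ) ) ) * ( x + z ) ) >= 11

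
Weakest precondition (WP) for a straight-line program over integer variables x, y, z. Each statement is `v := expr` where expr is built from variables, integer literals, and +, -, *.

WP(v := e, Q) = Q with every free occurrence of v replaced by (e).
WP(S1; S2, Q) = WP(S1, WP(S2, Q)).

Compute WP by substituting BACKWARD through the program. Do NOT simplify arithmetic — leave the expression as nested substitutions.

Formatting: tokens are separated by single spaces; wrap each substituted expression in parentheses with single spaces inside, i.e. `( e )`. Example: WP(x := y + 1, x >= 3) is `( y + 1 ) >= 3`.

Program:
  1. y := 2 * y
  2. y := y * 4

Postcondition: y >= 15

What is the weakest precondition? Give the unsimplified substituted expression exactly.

post: y >= 15
stmt 2: y := y * 4  -- replace 1 occurrence(s) of y with (y * 4)
  => ( y * 4 ) >= 15
stmt 1: y := 2 * y  -- replace 1 occurrence(s) of y with (2 * y)
  => ( ( 2 * y ) * 4 ) >= 15

Answer: ( ( 2 * y ) * 4 ) >= 15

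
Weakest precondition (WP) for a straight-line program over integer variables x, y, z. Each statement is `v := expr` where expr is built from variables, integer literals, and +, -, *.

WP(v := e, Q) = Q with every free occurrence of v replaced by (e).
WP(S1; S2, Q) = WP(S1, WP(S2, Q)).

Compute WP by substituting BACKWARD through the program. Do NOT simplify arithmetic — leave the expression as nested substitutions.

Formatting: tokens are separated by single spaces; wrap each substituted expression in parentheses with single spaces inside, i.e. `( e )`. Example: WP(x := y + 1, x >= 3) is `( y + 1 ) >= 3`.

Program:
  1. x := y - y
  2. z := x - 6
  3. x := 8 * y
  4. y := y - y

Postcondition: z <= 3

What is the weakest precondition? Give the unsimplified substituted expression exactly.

post: z <= 3
stmt 4: y := y - y  -- replace 0 occurrence(s) of y with (y - y)
  => z <= 3
stmt 3: x := 8 * y  -- replace 0 occurrence(s) of x with (8 * y)
  => z <= 3
stmt 2: z := x - 6  -- replace 1 occurrence(s) of z with (x - 6)
  => ( x - 6 ) <= 3
stmt 1: x := y - y  -- replace 1 occurrence(s) of x with (y - y)
  => ( ( y - y ) - 6 ) <= 3

Answer: ( ( y - y ) - 6 ) <= 3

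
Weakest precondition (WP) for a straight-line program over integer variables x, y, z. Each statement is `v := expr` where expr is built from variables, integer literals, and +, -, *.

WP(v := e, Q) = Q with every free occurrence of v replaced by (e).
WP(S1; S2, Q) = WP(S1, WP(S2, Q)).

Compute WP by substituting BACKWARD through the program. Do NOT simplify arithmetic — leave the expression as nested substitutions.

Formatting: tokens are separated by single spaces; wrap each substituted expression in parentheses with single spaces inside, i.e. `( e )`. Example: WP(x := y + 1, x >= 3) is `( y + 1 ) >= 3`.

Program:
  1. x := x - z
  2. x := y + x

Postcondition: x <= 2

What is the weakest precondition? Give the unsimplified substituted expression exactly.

Answer: ( y + ( x - z ) ) <= 2

Derivation:
post: x <= 2
stmt 2: x := y + x  -- replace 1 occurrence(s) of x with (y + x)
  => ( y + x ) <= 2
stmt 1: x := x - z  -- replace 1 occurrence(s) of x with (x - z)
  => ( y + ( x - z ) ) <= 2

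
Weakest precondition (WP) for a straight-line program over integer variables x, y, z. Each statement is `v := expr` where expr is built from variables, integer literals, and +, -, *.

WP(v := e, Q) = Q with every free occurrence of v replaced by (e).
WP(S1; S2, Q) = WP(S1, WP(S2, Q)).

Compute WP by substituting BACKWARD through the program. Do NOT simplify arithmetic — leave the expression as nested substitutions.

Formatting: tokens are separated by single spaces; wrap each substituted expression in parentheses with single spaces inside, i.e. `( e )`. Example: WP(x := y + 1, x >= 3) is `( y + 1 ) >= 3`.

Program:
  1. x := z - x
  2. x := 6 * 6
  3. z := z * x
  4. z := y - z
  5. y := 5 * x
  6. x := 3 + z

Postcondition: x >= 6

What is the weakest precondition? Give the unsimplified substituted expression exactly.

Answer: ( 3 + ( y - ( z * ( 6 * 6 ) ) ) ) >= 6

Derivation:
post: x >= 6
stmt 6: x := 3 + z  -- replace 1 occurrence(s) of x with (3 + z)
  => ( 3 + z ) >= 6
stmt 5: y := 5 * x  -- replace 0 occurrence(s) of y with (5 * x)
  => ( 3 + z ) >= 6
stmt 4: z := y - z  -- replace 1 occurrence(s) of z with (y - z)
  => ( 3 + ( y - z ) ) >= 6
stmt 3: z := z * x  -- replace 1 occurrence(s) of z with (z * x)
  => ( 3 + ( y - ( z * x ) ) ) >= 6
stmt 2: x := 6 * 6  -- replace 1 occurrence(s) of x with (6 * 6)
  => ( 3 + ( y - ( z * ( 6 * 6 ) ) ) ) >= 6
stmt 1: x := z - x  -- replace 0 occurrence(s) of x with (z - x)
  => ( 3 + ( y - ( z * ( 6 * 6 ) ) ) ) >= 6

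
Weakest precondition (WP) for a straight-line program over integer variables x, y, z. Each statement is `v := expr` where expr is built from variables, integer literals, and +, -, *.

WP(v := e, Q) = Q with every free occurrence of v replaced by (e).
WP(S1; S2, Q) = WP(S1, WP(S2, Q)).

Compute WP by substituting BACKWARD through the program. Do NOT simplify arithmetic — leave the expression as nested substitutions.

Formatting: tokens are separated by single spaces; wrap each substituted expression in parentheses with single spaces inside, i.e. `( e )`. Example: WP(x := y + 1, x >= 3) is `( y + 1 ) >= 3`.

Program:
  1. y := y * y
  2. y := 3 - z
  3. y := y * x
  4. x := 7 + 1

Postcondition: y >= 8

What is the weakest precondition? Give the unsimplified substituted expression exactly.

Answer: ( ( 3 - z ) * x ) >= 8

Derivation:
post: y >= 8
stmt 4: x := 7 + 1  -- replace 0 occurrence(s) of x with (7 + 1)
  => y >= 8
stmt 3: y := y * x  -- replace 1 occurrence(s) of y with (y * x)
  => ( y * x ) >= 8
stmt 2: y := 3 - z  -- replace 1 occurrence(s) of y with (3 - z)
  => ( ( 3 - z ) * x ) >= 8
stmt 1: y := y * y  -- replace 0 occurrence(s) of y with (y * y)
  => ( ( 3 - z ) * x ) >= 8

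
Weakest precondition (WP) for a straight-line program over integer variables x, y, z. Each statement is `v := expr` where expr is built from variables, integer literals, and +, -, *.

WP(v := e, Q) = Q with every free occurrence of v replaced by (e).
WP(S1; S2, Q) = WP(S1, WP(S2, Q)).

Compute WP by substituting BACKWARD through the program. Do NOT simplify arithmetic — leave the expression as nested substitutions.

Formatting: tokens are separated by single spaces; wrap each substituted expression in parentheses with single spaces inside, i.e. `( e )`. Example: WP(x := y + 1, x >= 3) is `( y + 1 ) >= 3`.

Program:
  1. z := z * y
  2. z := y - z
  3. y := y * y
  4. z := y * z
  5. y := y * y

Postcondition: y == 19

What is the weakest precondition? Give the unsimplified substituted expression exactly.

Answer: ( ( y * y ) * ( y * y ) ) == 19

Derivation:
post: y == 19
stmt 5: y := y * y  -- replace 1 occurrence(s) of y with (y * y)
  => ( y * y ) == 19
stmt 4: z := y * z  -- replace 0 occurrence(s) of z with (y * z)
  => ( y * y ) == 19
stmt 3: y := y * y  -- replace 2 occurrence(s) of y with (y * y)
  => ( ( y * y ) * ( y * y ) ) == 19
stmt 2: z := y - z  -- replace 0 occurrence(s) of z with (y - z)
  => ( ( y * y ) * ( y * y ) ) == 19
stmt 1: z := z * y  -- replace 0 occurrence(s) of z with (z * y)
  => ( ( y * y ) * ( y * y ) ) == 19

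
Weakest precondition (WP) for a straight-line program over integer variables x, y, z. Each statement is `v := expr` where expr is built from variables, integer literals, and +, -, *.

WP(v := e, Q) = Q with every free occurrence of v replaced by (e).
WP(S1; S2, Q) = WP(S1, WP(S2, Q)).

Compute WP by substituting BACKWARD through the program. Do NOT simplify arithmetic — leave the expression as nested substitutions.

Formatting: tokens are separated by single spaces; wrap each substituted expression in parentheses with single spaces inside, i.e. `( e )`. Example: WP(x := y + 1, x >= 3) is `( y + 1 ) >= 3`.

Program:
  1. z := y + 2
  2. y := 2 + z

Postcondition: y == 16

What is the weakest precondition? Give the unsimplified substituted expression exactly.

Answer: ( 2 + ( y + 2 ) ) == 16

Derivation:
post: y == 16
stmt 2: y := 2 + z  -- replace 1 occurrence(s) of y with (2 + z)
  => ( 2 + z ) == 16
stmt 1: z := y + 2  -- replace 1 occurrence(s) of z with (y + 2)
  => ( 2 + ( y + 2 ) ) == 16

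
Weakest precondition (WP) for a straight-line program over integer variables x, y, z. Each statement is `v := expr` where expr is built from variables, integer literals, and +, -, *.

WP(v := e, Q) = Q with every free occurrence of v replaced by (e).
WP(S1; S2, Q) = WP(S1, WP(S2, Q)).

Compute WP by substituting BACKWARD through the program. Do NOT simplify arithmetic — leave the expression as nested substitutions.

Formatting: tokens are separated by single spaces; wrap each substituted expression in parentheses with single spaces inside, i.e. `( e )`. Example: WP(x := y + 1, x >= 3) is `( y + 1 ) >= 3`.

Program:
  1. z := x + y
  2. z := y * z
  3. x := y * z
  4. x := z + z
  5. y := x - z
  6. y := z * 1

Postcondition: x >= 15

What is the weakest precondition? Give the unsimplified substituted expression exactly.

post: x >= 15
stmt 6: y := z * 1  -- replace 0 occurrence(s) of y with (z * 1)
  => x >= 15
stmt 5: y := x - z  -- replace 0 occurrence(s) of y with (x - z)
  => x >= 15
stmt 4: x := z + z  -- replace 1 occurrence(s) of x with (z + z)
  => ( z + z ) >= 15
stmt 3: x := y * z  -- replace 0 occurrence(s) of x with (y * z)
  => ( z + z ) >= 15
stmt 2: z := y * z  -- replace 2 occurrence(s) of z with (y * z)
  => ( ( y * z ) + ( y * z ) ) >= 15
stmt 1: z := x + y  -- replace 2 occurrence(s) of z with (x + y)
  => ( ( y * ( x + y ) ) + ( y * ( x + y ) ) ) >= 15

Answer: ( ( y * ( x + y ) ) + ( y * ( x + y ) ) ) >= 15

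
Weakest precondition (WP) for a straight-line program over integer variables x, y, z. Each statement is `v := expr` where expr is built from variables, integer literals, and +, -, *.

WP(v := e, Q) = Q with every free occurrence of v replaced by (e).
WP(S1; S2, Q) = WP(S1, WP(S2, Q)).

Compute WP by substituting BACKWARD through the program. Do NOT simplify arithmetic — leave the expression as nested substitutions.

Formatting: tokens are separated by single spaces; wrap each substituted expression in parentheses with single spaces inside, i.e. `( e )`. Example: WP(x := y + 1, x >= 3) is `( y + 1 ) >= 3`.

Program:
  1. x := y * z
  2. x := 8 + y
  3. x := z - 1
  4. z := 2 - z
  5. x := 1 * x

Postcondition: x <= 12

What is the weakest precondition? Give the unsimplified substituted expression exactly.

post: x <= 12
stmt 5: x := 1 * x  -- replace 1 occurrence(s) of x with (1 * x)
  => ( 1 * x ) <= 12
stmt 4: z := 2 - z  -- replace 0 occurrence(s) of z with (2 - z)
  => ( 1 * x ) <= 12
stmt 3: x := z - 1  -- replace 1 occurrence(s) of x with (z - 1)
  => ( 1 * ( z - 1 ) ) <= 12
stmt 2: x := 8 + y  -- replace 0 occurrence(s) of x with (8 + y)
  => ( 1 * ( z - 1 ) ) <= 12
stmt 1: x := y * z  -- replace 0 occurrence(s) of x with (y * z)
  => ( 1 * ( z - 1 ) ) <= 12

Answer: ( 1 * ( z - 1 ) ) <= 12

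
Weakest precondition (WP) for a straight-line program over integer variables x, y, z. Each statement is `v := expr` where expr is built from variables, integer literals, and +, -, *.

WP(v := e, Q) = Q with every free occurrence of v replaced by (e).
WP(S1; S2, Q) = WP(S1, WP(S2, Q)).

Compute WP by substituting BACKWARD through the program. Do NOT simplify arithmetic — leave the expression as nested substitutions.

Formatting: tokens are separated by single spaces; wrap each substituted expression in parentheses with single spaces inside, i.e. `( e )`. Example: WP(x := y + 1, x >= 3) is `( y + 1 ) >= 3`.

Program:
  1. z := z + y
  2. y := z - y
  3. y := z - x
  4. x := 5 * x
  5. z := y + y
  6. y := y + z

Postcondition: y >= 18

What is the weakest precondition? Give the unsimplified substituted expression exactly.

post: y >= 18
stmt 6: y := y + z  -- replace 1 occurrence(s) of y with (y + z)
  => ( y + z ) >= 18
stmt 5: z := y + y  -- replace 1 occurrence(s) of z with (y + y)
  => ( y + ( y + y ) ) >= 18
stmt 4: x := 5 * x  -- replace 0 occurrence(s) of x with (5 * x)
  => ( y + ( y + y ) ) >= 18
stmt 3: y := z - x  -- replace 3 occurrence(s) of y with (z - x)
  => ( ( z - x ) + ( ( z - x ) + ( z - x ) ) ) >= 18
stmt 2: y := z - y  -- replace 0 occurrence(s) of y with (z - y)
  => ( ( z - x ) + ( ( z - x ) + ( z - x ) ) ) >= 18
stmt 1: z := z + y  -- replace 3 occurrence(s) of z with (z + y)
  => ( ( ( z + y ) - x ) + ( ( ( z + y ) - x ) + ( ( z + y ) - x ) ) ) >= 18

Answer: ( ( ( z + y ) - x ) + ( ( ( z + y ) - x ) + ( ( z + y ) - x ) ) ) >= 18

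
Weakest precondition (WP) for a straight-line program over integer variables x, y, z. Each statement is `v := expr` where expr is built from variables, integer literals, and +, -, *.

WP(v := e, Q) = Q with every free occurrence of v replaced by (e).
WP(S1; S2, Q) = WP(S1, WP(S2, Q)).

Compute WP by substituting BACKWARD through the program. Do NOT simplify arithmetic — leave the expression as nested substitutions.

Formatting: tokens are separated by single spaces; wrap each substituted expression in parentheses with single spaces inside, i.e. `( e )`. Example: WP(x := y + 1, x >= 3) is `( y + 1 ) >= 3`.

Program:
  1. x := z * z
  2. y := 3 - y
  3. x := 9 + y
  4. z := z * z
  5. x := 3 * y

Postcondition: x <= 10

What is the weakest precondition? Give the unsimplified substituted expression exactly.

post: x <= 10
stmt 5: x := 3 * y  -- replace 1 occurrence(s) of x with (3 * y)
  => ( 3 * y ) <= 10
stmt 4: z := z * z  -- replace 0 occurrence(s) of z with (z * z)
  => ( 3 * y ) <= 10
stmt 3: x := 9 + y  -- replace 0 occurrence(s) of x with (9 + y)
  => ( 3 * y ) <= 10
stmt 2: y := 3 - y  -- replace 1 occurrence(s) of y with (3 - y)
  => ( 3 * ( 3 - y ) ) <= 10
stmt 1: x := z * z  -- replace 0 occurrence(s) of x with (z * z)
  => ( 3 * ( 3 - y ) ) <= 10

Answer: ( 3 * ( 3 - y ) ) <= 10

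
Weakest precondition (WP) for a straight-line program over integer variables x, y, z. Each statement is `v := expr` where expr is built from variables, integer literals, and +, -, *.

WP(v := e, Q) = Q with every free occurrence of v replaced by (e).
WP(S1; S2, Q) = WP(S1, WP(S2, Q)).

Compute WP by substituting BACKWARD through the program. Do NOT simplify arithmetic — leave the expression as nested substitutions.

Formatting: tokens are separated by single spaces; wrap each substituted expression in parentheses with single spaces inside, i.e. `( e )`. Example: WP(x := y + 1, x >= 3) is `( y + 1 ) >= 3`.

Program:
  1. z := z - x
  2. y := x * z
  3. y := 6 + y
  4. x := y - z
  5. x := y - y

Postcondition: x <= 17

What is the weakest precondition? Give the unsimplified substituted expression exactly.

Answer: ( ( 6 + ( x * ( z - x ) ) ) - ( 6 + ( x * ( z - x ) ) ) ) <= 17

Derivation:
post: x <= 17
stmt 5: x := y - y  -- replace 1 occurrence(s) of x with (y - y)
  => ( y - y ) <= 17
stmt 4: x := y - z  -- replace 0 occurrence(s) of x with (y - z)
  => ( y - y ) <= 17
stmt 3: y := 6 + y  -- replace 2 occurrence(s) of y with (6 + y)
  => ( ( 6 + y ) - ( 6 + y ) ) <= 17
stmt 2: y := x * z  -- replace 2 occurrence(s) of y with (x * z)
  => ( ( 6 + ( x * z ) ) - ( 6 + ( x * z ) ) ) <= 17
stmt 1: z := z - x  -- replace 2 occurrence(s) of z with (z - x)
  => ( ( 6 + ( x * ( z - x ) ) ) - ( 6 + ( x * ( z - x ) ) ) ) <= 17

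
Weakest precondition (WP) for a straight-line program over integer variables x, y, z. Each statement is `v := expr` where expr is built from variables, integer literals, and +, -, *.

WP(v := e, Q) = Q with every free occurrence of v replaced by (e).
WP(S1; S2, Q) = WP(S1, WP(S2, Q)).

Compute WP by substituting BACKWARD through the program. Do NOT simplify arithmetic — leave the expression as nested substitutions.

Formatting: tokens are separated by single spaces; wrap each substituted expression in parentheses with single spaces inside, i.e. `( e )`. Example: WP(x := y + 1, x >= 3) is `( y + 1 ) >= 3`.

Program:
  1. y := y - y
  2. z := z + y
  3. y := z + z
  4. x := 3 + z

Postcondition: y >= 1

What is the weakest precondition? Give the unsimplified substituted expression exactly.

post: y >= 1
stmt 4: x := 3 + z  -- replace 0 occurrence(s) of x with (3 + z)
  => y >= 1
stmt 3: y := z + z  -- replace 1 occurrence(s) of y with (z + z)
  => ( z + z ) >= 1
stmt 2: z := z + y  -- replace 2 occurrence(s) of z with (z + y)
  => ( ( z + y ) + ( z + y ) ) >= 1
stmt 1: y := y - y  -- replace 2 occurrence(s) of y with (y - y)
  => ( ( z + ( y - y ) ) + ( z + ( y - y ) ) ) >= 1

Answer: ( ( z + ( y - y ) ) + ( z + ( y - y ) ) ) >= 1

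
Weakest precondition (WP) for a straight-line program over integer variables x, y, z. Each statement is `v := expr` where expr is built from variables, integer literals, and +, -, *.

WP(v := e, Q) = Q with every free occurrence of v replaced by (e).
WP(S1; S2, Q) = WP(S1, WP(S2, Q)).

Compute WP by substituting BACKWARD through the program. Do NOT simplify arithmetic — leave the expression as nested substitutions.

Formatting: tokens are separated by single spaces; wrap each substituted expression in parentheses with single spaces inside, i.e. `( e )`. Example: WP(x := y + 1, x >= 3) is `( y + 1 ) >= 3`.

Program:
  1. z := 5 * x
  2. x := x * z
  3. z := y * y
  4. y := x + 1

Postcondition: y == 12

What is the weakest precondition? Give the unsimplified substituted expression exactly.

Answer: ( ( x * ( 5 * x ) ) + 1 ) == 12

Derivation:
post: y == 12
stmt 4: y := x + 1  -- replace 1 occurrence(s) of y with (x + 1)
  => ( x + 1 ) == 12
stmt 3: z := y * y  -- replace 0 occurrence(s) of z with (y * y)
  => ( x + 1 ) == 12
stmt 2: x := x * z  -- replace 1 occurrence(s) of x with (x * z)
  => ( ( x * z ) + 1 ) == 12
stmt 1: z := 5 * x  -- replace 1 occurrence(s) of z with (5 * x)
  => ( ( x * ( 5 * x ) ) + 1 ) == 12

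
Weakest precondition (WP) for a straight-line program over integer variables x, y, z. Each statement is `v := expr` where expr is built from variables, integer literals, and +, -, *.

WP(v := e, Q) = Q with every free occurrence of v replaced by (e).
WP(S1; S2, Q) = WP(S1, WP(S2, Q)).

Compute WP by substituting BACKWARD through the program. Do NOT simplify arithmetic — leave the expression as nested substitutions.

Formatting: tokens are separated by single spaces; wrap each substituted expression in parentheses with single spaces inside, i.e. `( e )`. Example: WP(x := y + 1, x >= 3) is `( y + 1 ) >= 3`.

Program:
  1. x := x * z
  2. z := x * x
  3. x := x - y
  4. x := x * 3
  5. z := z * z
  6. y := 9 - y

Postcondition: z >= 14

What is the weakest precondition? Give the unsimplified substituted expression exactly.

Answer: ( ( ( x * z ) * ( x * z ) ) * ( ( x * z ) * ( x * z ) ) ) >= 14

Derivation:
post: z >= 14
stmt 6: y := 9 - y  -- replace 0 occurrence(s) of y with (9 - y)
  => z >= 14
stmt 5: z := z * z  -- replace 1 occurrence(s) of z with (z * z)
  => ( z * z ) >= 14
stmt 4: x := x * 3  -- replace 0 occurrence(s) of x with (x * 3)
  => ( z * z ) >= 14
stmt 3: x := x - y  -- replace 0 occurrence(s) of x with (x - y)
  => ( z * z ) >= 14
stmt 2: z := x * x  -- replace 2 occurrence(s) of z with (x * x)
  => ( ( x * x ) * ( x * x ) ) >= 14
stmt 1: x := x * z  -- replace 4 occurrence(s) of x with (x * z)
  => ( ( ( x * z ) * ( x * z ) ) * ( ( x * z ) * ( x * z ) ) ) >= 14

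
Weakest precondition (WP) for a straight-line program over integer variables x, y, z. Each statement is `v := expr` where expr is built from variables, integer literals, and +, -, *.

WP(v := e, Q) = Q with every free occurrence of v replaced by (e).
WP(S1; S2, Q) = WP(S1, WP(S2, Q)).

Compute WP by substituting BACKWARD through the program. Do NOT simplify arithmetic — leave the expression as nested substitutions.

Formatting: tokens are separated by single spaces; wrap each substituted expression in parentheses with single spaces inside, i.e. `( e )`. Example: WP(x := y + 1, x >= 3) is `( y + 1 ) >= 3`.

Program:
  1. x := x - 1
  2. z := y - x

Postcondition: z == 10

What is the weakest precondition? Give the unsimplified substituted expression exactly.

Answer: ( y - ( x - 1 ) ) == 10

Derivation:
post: z == 10
stmt 2: z := y - x  -- replace 1 occurrence(s) of z with (y - x)
  => ( y - x ) == 10
stmt 1: x := x - 1  -- replace 1 occurrence(s) of x with (x - 1)
  => ( y - ( x - 1 ) ) == 10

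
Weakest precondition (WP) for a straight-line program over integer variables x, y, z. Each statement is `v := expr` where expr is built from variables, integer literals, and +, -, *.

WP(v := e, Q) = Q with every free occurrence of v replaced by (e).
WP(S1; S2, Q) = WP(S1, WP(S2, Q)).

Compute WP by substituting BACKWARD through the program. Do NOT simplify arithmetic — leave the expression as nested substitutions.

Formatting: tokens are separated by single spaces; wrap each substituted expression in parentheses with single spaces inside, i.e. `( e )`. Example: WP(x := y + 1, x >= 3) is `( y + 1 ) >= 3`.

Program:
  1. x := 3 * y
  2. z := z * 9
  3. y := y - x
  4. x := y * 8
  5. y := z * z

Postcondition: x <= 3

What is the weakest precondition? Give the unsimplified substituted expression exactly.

Answer: ( ( y - ( 3 * y ) ) * 8 ) <= 3

Derivation:
post: x <= 3
stmt 5: y := z * z  -- replace 0 occurrence(s) of y with (z * z)
  => x <= 3
stmt 4: x := y * 8  -- replace 1 occurrence(s) of x with (y * 8)
  => ( y * 8 ) <= 3
stmt 3: y := y - x  -- replace 1 occurrence(s) of y with (y - x)
  => ( ( y - x ) * 8 ) <= 3
stmt 2: z := z * 9  -- replace 0 occurrence(s) of z with (z * 9)
  => ( ( y - x ) * 8 ) <= 3
stmt 1: x := 3 * y  -- replace 1 occurrence(s) of x with (3 * y)
  => ( ( y - ( 3 * y ) ) * 8 ) <= 3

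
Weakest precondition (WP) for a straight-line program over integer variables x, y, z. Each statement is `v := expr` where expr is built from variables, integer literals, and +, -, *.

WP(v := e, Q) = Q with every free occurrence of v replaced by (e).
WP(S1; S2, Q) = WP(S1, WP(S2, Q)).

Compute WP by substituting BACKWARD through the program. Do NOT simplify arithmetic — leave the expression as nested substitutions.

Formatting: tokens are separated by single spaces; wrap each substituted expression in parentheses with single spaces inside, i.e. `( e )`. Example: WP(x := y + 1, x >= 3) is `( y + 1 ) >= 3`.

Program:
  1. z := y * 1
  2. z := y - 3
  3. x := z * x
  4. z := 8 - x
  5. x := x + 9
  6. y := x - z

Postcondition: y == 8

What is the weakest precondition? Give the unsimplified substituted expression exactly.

Answer: ( ( ( ( y - 3 ) * x ) + 9 ) - ( 8 - ( ( y - 3 ) * x ) ) ) == 8

Derivation:
post: y == 8
stmt 6: y := x - z  -- replace 1 occurrence(s) of y with (x - z)
  => ( x - z ) == 8
stmt 5: x := x + 9  -- replace 1 occurrence(s) of x with (x + 9)
  => ( ( x + 9 ) - z ) == 8
stmt 4: z := 8 - x  -- replace 1 occurrence(s) of z with (8 - x)
  => ( ( x + 9 ) - ( 8 - x ) ) == 8
stmt 3: x := z * x  -- replace 2 occurrence(s) of x with (z * x)
  => ( ( ( z * x ) + 9 ) - ( 8 - ( z * x ) ) ) == 8
stmt 2: z := y - 3  -- replace 2 occurrence(s) of z with (y - 3)
  => ( ( ( ( y - 3 ) * x ) + 9 ) - ( 8 - ( ( y - 3 ) * x ) ) ) == 8
stmt 1: z := y * 1  -- replace 0 occurrence(s) of z with (y * 1)
  => ( ( ( ( y - 3 ) * x ) + 9 ) - ( 8 - ( ( y - 3 ) * x ) ) ) == 8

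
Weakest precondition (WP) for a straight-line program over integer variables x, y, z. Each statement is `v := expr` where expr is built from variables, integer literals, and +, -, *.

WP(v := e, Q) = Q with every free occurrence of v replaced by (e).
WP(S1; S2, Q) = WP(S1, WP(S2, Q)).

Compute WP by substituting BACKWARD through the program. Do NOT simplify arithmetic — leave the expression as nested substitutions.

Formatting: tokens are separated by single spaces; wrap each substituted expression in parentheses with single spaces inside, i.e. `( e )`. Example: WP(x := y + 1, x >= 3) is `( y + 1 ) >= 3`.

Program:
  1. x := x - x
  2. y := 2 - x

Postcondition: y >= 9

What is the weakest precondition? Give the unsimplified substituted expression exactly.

post: y >= 9
stmt 2: y := 2 - x  -- replace 1 occurrence(s) of y with (2 - x)
  => ( 2 - x ) >= 9
stmt 1: x := x - x  -- replace 1 occurrence(s) of x with (x - x)
  => ( 2 - ( x - x ) ) >= 9

Answer: ( 2 - ( x - x ) ) >= 9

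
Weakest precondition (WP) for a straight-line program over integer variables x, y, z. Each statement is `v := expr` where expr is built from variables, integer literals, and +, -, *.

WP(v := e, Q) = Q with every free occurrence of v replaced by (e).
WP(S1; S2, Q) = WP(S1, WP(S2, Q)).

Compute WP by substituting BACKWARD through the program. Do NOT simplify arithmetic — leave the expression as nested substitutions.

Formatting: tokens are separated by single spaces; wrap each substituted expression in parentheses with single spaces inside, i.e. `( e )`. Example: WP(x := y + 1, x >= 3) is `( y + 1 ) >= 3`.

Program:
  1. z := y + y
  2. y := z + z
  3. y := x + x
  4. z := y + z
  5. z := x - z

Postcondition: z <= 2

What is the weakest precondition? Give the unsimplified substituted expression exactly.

post: z <= 2
stmt 5: z := x - z  -- replace 1 occurrence(s) of z with (x - z)
  => ( x - z ) <= 2
stmt 4: z := y + z  -- replace 1 occurrence(s) of z with (y + z)
  => ( x - ( y + z ) ) <= 2
stmt 3: y := x + x  -- replace 1 occurrence(s) of y with (x + x)
  => ( x - ( ( x + x ) + z ) ) <= 2
stmt 2: y := z + z  -- replace 0 occurrence(s) of y with (z + z)
  => ( x - ( ( x + x ) + z ) ) <= 2
stmt 1: z := y + y  -- replace 1 occurrence(s) of z with (y + y)
  => ( x - ( ( x + x ) + ( y + y ) ) ) <= 2

Answer: ( x - ( ( x + x ) + ( y + y ) ) ) <= 2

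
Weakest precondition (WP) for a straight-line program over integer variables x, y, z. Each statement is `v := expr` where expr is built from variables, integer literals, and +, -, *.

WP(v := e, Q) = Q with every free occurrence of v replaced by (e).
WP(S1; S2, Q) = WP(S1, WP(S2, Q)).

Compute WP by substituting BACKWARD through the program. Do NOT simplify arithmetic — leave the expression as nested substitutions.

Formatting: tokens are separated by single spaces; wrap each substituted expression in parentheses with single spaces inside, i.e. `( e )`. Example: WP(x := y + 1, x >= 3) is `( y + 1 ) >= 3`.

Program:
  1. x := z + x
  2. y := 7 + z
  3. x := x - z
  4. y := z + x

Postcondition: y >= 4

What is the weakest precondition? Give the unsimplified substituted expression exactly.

Answer: ( z + ( ( z + x ) - z ) ) >= 4

Derivation:
post: y >= 4
stmt 4: y := z + x  -- replace 1 occurrence(s) of y with (z + x)
  => ( z + x ) >= 4
stmt 3: x := x - z  -- replace 1 occurrence(s) of x with (x - z)
  => ( z + ( x - z ) ) >= 4
stmt 2: y := 7 + z  -- replace 0 occurrence(s) of y with (7 + z)
  => ( z + ( x - z ) ) >= 4
stmt 1: x := z + x  -- replace 1 occurrence(s) of x with (z + x)
  => ( z + ( ( z + x ) - z ) ) >= 4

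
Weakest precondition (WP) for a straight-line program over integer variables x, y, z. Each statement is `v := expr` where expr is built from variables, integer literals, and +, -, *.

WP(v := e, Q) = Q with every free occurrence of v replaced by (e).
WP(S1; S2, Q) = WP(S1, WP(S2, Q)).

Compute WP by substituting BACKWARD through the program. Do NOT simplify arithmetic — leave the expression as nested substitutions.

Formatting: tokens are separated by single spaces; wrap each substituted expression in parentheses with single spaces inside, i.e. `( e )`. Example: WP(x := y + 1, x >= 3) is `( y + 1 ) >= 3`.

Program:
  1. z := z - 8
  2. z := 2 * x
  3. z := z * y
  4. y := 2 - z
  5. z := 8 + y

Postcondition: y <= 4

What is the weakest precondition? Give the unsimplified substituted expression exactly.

post: y <= 4
stmt 5: z := 8 + y  -- replace 0 occurrence(s) of z with (8 + y)
  => y <= 4
stmt 4: y := 2 - z  -- replace 1 occurrence(s) of y with (2 - z)
  => ( 2 - z ) <= 4
stmt 3: z := z * y  -- replace 1 occurrence(s) of z with (z * y)
  => ( 2 - ( z * y ) ) <= 4
stmt 2: z := 2 * x  -- replace 1 occurrence(s) of z with (2 * x)
  => ( 2 - ( ( 2 * x ) * y ) ) <= 4
stmt 1: z := z - 8  -- replace 0 occurrence(s) of z with (z - 8)
  => ( 2 - ( ( 2 * x ) * y ) ) <= 4

Answer: ( 2 - ( ( 2 * x ) * y ) ) <= 4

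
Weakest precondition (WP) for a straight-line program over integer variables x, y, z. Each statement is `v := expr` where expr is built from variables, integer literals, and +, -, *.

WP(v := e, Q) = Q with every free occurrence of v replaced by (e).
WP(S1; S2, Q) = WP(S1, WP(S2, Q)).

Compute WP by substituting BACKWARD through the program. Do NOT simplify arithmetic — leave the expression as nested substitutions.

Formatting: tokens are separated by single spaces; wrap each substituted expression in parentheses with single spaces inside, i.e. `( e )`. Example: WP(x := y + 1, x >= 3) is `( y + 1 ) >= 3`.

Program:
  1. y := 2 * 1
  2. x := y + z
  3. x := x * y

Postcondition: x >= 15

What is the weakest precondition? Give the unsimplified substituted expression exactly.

Answer: ( ( ( 2 * 1 ) + z ) * ( 2 * 1 ) ) >= 15

Derivation:
post: x >= 15
stmt 3: x := x * y  -- replace 1 occurrence(s) of x with (x * y)
  => ( x * y ) >= 15
stmt 2: x := y + z  -- replace 1 occurrence(s) of x with (y + z)
  => ( ( y + z ) * y ) >= 15
stmt 1: y := 2 * 1  -- replace 2 occurrence(s) of y with (2 * 1)
  => ( ( ( 2 * 1 ) + z ) * ( 2 * 1 ) ) >= 15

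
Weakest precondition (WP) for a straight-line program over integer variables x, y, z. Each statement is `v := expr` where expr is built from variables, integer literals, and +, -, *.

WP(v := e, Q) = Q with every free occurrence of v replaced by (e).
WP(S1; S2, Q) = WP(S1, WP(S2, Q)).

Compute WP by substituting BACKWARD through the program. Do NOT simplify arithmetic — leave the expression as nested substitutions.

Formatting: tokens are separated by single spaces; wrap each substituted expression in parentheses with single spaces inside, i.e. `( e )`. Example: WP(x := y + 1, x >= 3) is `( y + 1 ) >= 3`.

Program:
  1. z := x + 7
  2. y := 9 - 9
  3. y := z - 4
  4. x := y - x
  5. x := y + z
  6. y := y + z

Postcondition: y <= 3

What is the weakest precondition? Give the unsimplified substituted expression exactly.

post: y <= 3
stmt 6: y := y + z  -- replace 1 occurrence(s) of y with (y + z)
  => ( y + z ) <= 3
stmt 5: x := y + z  -- replace 0 occurrence(s) of x with (y + z)
  => ( y + z ) <= 3
stmt 4: x := y - x  -- replace 0 occurrence(s) of x with (y - x)
  => ( y + z ) <= 3
stmt 3: y := z - 4  -- replace 1 occurrence(s) of y with (z - 4)
  => ( ( z - 4 ) + z ) <= 3
stmt 2: y := 9 - 9  -- replace 0 occurrence(s) of y with (9 - 9)
  => ( ( z - 4 ) + z ) <= 3
stmt 1: z := x + 7  -- replace 2 occurrence(s) of z with (x + 7)
  => ( ( ( x + 7 ) - 4 ) + ( x + 7 ) ) <= 3

Answer: ( ( ( x + 7 ) - 4 ) + ( x + 7 ) ) <= 3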